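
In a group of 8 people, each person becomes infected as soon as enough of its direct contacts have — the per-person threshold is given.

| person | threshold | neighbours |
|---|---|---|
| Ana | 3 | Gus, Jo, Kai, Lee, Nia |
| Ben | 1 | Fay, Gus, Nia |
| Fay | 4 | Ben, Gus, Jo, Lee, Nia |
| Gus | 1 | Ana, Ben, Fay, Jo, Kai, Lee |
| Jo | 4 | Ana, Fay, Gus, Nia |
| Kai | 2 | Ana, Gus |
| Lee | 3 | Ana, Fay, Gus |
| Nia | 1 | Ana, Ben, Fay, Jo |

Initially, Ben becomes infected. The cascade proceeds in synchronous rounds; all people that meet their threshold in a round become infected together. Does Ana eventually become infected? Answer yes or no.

no

Round 1 — Ben becomes infected (initial).
Round 2 — checking thresholds:
  Fay: 1 of 5 neighbours < 4, below threshold.
  Gus: 1 of 6 neighbours ≥ 1, becomes infected.
  Nia: 1 of 4 neighbours ≥ 1, becomes infected.
Round 3 — no new infections; cascade stops.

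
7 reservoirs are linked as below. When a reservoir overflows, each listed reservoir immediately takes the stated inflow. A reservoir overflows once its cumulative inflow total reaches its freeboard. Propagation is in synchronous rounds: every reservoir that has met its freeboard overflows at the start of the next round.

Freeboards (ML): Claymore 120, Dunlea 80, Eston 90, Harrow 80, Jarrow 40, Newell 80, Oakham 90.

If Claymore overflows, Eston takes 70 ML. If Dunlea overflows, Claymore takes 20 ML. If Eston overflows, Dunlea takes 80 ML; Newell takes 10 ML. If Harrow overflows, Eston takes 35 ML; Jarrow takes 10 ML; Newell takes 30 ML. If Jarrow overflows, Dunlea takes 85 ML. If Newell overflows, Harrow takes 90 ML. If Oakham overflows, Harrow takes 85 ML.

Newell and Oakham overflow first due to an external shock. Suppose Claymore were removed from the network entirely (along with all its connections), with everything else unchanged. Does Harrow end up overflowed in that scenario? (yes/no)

With Claymore removed:
Round 1 — Newell, Oakham overflow (initial).
  Harrow: +90+85 → 175 ≥ 80
Round 2 — Harrow overflows.
  Eston: +35 → 35 < 90
  Jarrow: +10 → 10 < 40
No further overflows.

yes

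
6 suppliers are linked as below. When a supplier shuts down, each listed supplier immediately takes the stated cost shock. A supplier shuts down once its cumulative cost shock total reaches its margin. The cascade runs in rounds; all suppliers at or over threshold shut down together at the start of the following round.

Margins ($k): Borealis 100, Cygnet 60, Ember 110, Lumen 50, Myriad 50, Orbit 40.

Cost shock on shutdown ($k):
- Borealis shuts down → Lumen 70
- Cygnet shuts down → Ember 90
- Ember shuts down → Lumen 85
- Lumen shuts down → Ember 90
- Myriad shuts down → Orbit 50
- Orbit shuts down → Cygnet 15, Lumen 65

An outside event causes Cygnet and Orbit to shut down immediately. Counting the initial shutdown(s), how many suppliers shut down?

Round 1 — Cygnet, Orbit shut down (initial).
  Ember: +90 → 90 < 110
  Lumen: +65 → 65 ≥ 50
Round 2 — Lumen shuts down.
  Ember: +90 → 180 ≥ 110
Round 3 — Ember shuts down.
No further shutdowns.

4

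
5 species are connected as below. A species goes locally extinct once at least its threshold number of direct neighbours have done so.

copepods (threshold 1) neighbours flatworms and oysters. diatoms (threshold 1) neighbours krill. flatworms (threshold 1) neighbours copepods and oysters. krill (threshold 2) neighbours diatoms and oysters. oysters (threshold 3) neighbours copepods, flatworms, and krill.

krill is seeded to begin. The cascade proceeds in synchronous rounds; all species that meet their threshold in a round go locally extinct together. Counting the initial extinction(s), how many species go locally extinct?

Round 1 — krill goes locally extinct (initial).
Round 2 — checking thresholds:
  diatoms: 1 of 1 neighbours ≥ 1, goes locally extinct.
  oysters: 1 of 3 neighbours < 3, below threshold.
Round 3 — no new extinctions; cascade stops.

2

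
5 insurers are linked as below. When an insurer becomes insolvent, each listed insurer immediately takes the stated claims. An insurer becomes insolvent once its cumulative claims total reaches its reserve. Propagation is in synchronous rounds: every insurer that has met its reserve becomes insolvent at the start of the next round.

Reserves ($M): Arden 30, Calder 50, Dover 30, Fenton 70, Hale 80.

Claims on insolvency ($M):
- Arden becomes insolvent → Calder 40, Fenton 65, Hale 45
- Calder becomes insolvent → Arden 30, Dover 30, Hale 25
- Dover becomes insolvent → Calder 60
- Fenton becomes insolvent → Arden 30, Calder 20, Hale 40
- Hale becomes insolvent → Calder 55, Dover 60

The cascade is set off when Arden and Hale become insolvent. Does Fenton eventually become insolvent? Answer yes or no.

Round 1 — Arden, Hale become insolvent (initial).
  Calder: +40+55 → 95 ≥ 50
  Dover: +60 → 60 ≥ 30
  Fenton: +65 → 65 < 70
Round 2 — Calder, Dover become insolvent.
No further insolvencies.

no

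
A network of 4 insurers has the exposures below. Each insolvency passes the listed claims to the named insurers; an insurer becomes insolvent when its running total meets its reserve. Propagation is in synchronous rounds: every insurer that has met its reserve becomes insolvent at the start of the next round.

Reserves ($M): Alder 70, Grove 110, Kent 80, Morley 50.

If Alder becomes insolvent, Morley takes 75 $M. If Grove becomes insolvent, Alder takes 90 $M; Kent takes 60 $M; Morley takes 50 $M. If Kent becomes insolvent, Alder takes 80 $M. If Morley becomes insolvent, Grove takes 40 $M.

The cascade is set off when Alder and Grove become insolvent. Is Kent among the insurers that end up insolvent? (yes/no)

no

Round 1 — Alder, Grove become insolvent (initial).
  Kent: +60 → 60 < 80
  Morley: +75+50 → 125 ≥ 50
Round 2 — Morley becomes insolvent.
No further insolvencies.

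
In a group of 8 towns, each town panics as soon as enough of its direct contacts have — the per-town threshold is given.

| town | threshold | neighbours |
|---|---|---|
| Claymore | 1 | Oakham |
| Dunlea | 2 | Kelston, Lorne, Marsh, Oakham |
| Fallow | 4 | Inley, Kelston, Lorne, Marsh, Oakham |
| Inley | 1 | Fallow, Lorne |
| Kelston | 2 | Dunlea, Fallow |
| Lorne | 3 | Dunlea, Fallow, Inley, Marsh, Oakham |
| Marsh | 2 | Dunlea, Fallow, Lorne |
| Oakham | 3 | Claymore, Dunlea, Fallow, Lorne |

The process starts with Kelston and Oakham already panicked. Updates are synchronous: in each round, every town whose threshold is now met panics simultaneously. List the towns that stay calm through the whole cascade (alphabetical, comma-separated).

Fallow, Inley, Lorne, Marsh

Round 1 — Kelston, Oakham panic (initial).
Round 2 — checking thresholds:
  Claymore: 1 of 1 neighbours ≥ 1, panics.
  Dunlea: 2 of 4 neighbours ≥ 2, panics.
  Fallow: 2 of 5 neighbours < 4, not yet.
  Lorne: 1 of 5 neighbours < 3, not yet.
Round 3 — no new panics; cascade stops.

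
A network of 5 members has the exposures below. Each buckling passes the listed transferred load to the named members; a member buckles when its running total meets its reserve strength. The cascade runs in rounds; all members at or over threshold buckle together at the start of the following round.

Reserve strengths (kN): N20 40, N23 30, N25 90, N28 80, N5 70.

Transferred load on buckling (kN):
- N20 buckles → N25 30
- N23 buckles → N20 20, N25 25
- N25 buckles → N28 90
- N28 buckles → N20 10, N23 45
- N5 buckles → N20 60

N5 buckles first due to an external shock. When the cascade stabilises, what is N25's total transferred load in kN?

30

Round 1 — N5 buckles (initial).
  N20: +60 → 60 ≥ 40
Round 2 — N20 buckles.
  N25: +30 → 30 < 90
No further bucklings.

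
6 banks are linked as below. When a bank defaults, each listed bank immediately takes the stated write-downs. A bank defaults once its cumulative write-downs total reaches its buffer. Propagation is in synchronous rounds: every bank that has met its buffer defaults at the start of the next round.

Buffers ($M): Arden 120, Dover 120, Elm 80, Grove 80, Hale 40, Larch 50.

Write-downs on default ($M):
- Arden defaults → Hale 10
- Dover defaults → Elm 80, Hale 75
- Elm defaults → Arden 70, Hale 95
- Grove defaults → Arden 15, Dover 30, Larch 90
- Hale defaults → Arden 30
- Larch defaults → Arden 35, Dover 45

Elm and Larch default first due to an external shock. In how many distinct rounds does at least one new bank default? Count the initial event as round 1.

3

Round 1 — Elm, Larch default (initial).
  Arden: +70+35 → 105 < 120
  Dover: +45 → 45 < 120
  Hale: +95 → 95 ≥ 40
Round 2 — Hale defaults.
  Arden: +30 → 135 ≥ 120
Round 3 — Arden defaults.
No further defaults.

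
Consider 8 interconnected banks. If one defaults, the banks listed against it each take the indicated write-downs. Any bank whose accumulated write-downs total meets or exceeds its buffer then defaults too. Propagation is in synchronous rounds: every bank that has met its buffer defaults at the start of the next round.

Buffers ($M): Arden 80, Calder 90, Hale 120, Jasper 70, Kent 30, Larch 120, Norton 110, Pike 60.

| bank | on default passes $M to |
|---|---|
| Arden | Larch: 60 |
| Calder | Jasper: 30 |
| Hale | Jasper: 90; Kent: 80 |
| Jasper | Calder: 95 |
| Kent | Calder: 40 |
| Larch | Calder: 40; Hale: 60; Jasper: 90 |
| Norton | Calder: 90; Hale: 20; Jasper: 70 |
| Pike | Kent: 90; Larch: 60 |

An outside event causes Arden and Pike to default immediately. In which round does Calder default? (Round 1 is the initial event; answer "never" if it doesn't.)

4

Round 1 — Arden, Pike default (initial).
  Kent: +90 → 90 ≥ 30
  Larch: +60+60 → 120 ≥ 120
Round 2 — Kent, Larch default.
  Calder: +40+40 → 80 < 90
  Hale: +60 → 60 < 120
  Jasper: +90 → 90 ≥ 70
Round 3 — Jasper defaults.
  Calder: +95 → 175 ≥ 90
Round 4 — Calder defaults.
No further defaults.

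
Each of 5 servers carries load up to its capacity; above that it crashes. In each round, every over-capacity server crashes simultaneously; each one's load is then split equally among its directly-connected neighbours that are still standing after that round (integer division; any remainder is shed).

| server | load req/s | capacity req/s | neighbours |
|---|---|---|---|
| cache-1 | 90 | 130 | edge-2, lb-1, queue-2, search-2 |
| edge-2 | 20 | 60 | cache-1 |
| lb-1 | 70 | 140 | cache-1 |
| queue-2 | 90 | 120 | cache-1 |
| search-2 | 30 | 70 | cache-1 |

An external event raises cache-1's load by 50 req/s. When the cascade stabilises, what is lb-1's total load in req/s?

105

Round 1 — cache-1 at 140 > 130. cache-1 crashes.
  cache-1 sheds 140 req/s to edge-2, lb-1, queue-2, search-2: 35 each.
    edge-2: 20+35 = 55 ≤ 60
    lb-1: 70+35 = 105 ≤ 140
    queue-2: 90+35 = 125 > 120
    search-2: 30+35 = 65 ≤ 70
Round 2 — queue-2 crashes.
  queue-2 sheds 125 req/s: no online neighbours, lost.
No further crashes.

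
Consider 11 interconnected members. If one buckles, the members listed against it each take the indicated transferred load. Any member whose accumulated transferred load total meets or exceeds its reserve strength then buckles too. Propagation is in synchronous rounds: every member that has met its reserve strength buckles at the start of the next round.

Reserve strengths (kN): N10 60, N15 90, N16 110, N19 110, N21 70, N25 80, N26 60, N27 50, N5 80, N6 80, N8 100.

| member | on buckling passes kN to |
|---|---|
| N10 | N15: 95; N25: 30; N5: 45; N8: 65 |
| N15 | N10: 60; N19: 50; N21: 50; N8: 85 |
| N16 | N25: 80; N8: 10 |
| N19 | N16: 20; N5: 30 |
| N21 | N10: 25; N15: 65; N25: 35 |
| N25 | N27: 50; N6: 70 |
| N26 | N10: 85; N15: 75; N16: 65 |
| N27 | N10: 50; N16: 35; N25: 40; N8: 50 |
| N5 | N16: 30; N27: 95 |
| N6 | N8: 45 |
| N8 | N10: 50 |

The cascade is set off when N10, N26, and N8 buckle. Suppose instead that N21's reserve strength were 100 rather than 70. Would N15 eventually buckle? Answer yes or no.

With N21's reserve strength at 100:
Round 1 — N10, N26, N8 buckle (initial).
  N15: +95+75 → 170 ≥ 90
  N16: +65 → 65 < 110
  N25: +30 → 30 < 80
  N5: +45 → 45 < 80
Round 2 — N15 buckles.
  N19: +50 → 50 < 110
  N21: +50 → 50 < 100
No further bucklings.

yes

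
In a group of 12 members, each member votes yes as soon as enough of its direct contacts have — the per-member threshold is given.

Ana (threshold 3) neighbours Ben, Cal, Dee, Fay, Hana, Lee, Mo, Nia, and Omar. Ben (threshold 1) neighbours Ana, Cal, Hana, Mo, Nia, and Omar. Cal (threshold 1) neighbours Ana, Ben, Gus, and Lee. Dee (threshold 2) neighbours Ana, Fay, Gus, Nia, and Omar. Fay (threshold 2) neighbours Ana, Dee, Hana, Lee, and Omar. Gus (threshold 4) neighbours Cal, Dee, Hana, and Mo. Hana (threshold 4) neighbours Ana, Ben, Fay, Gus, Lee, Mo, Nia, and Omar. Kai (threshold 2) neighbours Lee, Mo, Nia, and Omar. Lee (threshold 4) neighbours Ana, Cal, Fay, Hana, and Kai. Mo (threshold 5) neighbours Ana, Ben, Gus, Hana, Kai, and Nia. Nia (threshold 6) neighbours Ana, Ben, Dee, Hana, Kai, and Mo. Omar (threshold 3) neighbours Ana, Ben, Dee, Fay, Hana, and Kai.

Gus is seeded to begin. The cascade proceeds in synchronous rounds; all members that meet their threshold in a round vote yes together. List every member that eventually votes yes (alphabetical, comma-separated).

Ben, Cal, Gus

Round 1 — Gus votes yes (initial).
Round 2 — checking thresholds:
  Cal: 1 of 4 neighbours ≥ 1, votes yes.
  Dee: 1 of 5 neighbours < 2, holds.
  Hana: 1 of 8 neighbours < 4, holds.
  Mo: 1 of 6 neighbours < 5, holds.
Round 3 — checking thresholds:
  Ana: 1 of 9 neighbours < 3, holds.
  Ben: 1 of 6 neighbours ≥ 1, votes yes.
  Dee: 1 of 5 neighbours < 2, holds.
  Hana: 1 of 8 neighbours < 4, holds.
  Lee: 1 of 5 neighbours < 4, holds.
  Mo: 1 of 6 neighbours < 5, holds.
Round 4 — no new yes votes; cascade stops.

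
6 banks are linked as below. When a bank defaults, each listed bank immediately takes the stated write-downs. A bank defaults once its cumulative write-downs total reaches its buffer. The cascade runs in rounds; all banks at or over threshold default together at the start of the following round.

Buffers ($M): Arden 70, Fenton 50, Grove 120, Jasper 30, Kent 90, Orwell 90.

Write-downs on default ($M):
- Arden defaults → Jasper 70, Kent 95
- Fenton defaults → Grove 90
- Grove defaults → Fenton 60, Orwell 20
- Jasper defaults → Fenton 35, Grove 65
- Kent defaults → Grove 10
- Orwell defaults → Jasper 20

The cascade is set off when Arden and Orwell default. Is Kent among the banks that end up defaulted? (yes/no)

yes

Round 1 — Arden, Orwell default (initial).
  Jasper: +70+20 → 90 ≥ 30
  Kent: +95 → 95 ≥ 90
Round 2 — Jasper, Kent default.
  Fenton: +35 → 35 < 50
  Grove: +65+10 → 75 < 120
No further defaults.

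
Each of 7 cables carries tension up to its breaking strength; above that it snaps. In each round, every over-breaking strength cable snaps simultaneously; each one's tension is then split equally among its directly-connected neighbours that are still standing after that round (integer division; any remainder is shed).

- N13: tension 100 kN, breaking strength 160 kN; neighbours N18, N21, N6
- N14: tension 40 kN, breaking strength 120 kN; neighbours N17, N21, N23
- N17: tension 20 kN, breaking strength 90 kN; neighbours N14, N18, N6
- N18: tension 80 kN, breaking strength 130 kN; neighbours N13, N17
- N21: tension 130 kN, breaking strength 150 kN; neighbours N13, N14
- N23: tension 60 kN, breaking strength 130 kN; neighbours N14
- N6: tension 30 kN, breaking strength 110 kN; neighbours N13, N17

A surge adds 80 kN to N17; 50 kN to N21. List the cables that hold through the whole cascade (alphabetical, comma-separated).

Round 1 — N17 at 100 > 90; N21 at 180 > 150. N17, N21 snap.
  N17 sheds 100 kN to N14, N18, N6: 33 each (1 lost).
    N14: 40+33 = 73 ≤ 120
    N18: 80+33 = 113 ≤ 130
    N6: 30+33 = 63 ≤ 110
  N21 sheds 180 kN to N13, N14: 90 each.
    N13: 100+90 = 190 > 160
    N14: 73+90 = 163 > 120
Round 2 — N13, N14 snap.
  N13 sheds 190 kN to N18, N6: 95 each.
    N18: 113+95 = 208 > 130
    N6: 63+95 = 158 > 110
  N14 sheds 163 kN to N23: 163 each.
    N23: 60+163 = 223 > 130
Round 3 — N18, N23, N6 snap.
  N18 sheds 208 kN: no online neighbours, lost.
  N23 sheds 223 kN: no online neighbours, lost.
  N6 sheds 158 kN: no online neighbours, lost.
No further breaks.

none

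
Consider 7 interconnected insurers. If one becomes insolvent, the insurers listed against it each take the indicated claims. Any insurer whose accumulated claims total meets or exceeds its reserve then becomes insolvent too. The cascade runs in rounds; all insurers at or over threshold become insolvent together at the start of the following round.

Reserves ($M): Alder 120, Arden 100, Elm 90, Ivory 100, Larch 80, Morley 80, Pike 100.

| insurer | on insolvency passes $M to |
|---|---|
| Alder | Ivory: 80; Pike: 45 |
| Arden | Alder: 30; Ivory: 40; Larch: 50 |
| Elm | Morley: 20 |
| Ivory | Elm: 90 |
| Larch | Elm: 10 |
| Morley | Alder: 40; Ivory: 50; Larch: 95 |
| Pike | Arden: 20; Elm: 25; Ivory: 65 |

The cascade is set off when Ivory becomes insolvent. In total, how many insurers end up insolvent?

2

Round 1 — Ivory becomes insolvent (initial).
  Elm: +90 → 90 ≥ 90
Round 2 — Elm becomes insolvent.
  Morley: +20 → 20 < 80
No further insolvencies.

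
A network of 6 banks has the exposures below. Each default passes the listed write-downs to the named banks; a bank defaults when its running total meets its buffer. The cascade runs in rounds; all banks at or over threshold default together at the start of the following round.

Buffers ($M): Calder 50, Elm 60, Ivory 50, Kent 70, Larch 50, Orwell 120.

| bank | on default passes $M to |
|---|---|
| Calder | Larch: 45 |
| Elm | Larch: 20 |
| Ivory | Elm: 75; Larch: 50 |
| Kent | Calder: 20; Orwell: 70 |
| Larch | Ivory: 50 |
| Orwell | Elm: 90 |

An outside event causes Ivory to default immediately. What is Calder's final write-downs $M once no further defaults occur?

0

Round 1 — Ivory defaults (initial).
  Elm: +75 → 75 ≥ 60
  Larch: +50 → 50 ≥ 50
Round 2 — Elm, Larch default.
No further defaults.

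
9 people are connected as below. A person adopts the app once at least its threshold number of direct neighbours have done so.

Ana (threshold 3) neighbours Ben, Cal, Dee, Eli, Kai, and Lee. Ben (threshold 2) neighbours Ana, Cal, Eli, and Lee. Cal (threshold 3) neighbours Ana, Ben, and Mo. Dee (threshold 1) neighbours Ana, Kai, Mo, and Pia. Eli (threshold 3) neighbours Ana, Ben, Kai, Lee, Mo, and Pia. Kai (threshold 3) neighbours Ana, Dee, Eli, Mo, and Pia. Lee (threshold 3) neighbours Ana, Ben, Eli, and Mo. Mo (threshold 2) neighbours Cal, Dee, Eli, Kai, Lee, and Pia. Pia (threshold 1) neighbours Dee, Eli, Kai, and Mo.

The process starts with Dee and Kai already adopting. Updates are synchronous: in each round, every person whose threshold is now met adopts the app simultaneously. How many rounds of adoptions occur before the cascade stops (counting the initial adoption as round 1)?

6

Round 1 — Dee, Kai adopt the app (initial).
Round 2 — checking thresholds:
  Ana: 2 of 6 neighbours < 3, below threshold.
  Eli: 1 of 6 neighbours < 3, below threshold.
  Mo: 2 of 6 neighbours ≥ 2, adopts the app.
  Pia: 2 of 4 neighbours ≥ 1, adopts the app.
Round 3 — checking thresholds:
  Ana: 2 of 6 neighbours < 3, below threshold.
  Cal: 1 of 3 neighbours < 3, below threshold.
  Eli: 3 of 6 neighbours ≥ 3, adopts the app.
  Lee: 1 of 4 neighbours < 3, below threshold.
Round 4 — checking thresholds:
  Ana: 3 of 6 neighbours ≥ 3, adopts the app.
  Ben: 1 of 4 neighbours < 2, below threshold.
  Cal: 1 of 3 neighbours < 3, below threshold.
  Lee: 2 of 4 neighbours < 3, below threshold.
Round 5 — checking thresholds:
  Ben: 2 of 4 neighbours ≥ 2, adopts the app.
  Cal: 2 of 3 neighbours < 3, below threshold.
  Lee: 3 of 4 neighbours ≥ 3, adopts the app.
Round 6 — checking thresholds:
  Cal: 3 of 3 neighbours ≥ 3, adopts the app.
Round 7 — no new adoptions; cascade stops.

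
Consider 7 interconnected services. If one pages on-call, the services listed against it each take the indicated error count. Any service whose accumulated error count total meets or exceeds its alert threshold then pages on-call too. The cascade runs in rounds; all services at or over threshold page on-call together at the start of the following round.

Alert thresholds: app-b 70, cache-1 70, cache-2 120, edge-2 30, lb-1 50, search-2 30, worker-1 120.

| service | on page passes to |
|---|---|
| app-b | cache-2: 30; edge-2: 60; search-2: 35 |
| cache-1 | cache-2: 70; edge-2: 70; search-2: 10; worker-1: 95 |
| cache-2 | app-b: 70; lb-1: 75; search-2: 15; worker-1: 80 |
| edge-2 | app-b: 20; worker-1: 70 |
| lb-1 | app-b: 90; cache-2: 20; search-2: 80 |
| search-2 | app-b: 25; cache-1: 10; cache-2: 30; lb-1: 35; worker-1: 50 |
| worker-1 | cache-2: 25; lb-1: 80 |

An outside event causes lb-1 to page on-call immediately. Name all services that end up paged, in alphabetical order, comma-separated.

app-b, edge-2, lb-1, search-2, worker-1

Round 1 — lb-1 pages on-call (initial).
  app-b: +90 → 90 ≥ 70
  cache-2: +20 → 20 < 120
  search-2: +80 → 80 ≥ 30
Round 2 — app-b, search-2 page on-call.
  cache-1: +10 → 10 < 70
  cache-2: +30+30 → 80 < 120
  edge-2: +60 → 60 ≥ 30
  worker-1: +50 → 50 < 120
Round 3 — edge-2 pages on-call.
  worker-1: +70 → 120 ≥ 120
Round 4 — worker-1 pages on-call.
  cache-2: +25 → 105 < 120
No further pages.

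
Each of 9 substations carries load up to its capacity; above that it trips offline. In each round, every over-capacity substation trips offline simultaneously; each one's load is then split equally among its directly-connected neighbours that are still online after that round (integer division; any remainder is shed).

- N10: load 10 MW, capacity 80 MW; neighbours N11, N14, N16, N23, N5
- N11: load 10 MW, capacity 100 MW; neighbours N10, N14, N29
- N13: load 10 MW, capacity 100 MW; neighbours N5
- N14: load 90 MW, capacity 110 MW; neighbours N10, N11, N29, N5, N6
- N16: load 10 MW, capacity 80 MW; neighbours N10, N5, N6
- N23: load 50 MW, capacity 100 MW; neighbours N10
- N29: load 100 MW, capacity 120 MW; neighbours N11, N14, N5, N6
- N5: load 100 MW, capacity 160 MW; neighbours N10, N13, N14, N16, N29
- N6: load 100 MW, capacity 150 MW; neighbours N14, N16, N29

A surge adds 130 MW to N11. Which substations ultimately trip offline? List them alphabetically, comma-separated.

Round 1 — N11 at 140 > 100. N11 trips offline.
  N11 sheds 140 MW to N10, N14, N29: 46 each (2 lost).
    N10: 10+46 = 56 ≤ 80
    N14: 90+46 = 136 > 110
    N29: 100+46 = 146 > 120
Round 2 — N14, N29 trip offline.
  N14 sheds 136 MW to N10, N5, N6: 45 each (1 lost).
    N10: 56+45 = 101 > 80
    N5: 100+45 = 145 ≤ 160
    N6: 100+45 = 145 ≤ 150
  N29 sheds 146 MW to N5, N6: 73 each.
    N5: 145+73 = 218 > 160
    N6: 145+73 = 218 > 150
Round 3 — N10, N5, N6 trip offline.
  N10 sheds 101 MW to N16, N23: 50 each (1 lost).
    N16: 10+50 = 60 ≤ 80
    N23: 50+50 = 100 ≤ 100
  N5 sheds 218 MW to N13, N16: 109 each.
    N13: 10+109 = 119 > 100
    N16: 60+109 = 169 > 80
  N6 sheds 218 MW to N16: 218 each.
    N16: 169+218 = 387 > 80
Round 4 — N13, N16 trip offline.
  N13 sheds 119 MW: no online neighbours, lost.
  N16 sheds 387 MW: no online neighbours, lost.
No further trips.

N10, N11, N13, N14, N16, N29, N5, N6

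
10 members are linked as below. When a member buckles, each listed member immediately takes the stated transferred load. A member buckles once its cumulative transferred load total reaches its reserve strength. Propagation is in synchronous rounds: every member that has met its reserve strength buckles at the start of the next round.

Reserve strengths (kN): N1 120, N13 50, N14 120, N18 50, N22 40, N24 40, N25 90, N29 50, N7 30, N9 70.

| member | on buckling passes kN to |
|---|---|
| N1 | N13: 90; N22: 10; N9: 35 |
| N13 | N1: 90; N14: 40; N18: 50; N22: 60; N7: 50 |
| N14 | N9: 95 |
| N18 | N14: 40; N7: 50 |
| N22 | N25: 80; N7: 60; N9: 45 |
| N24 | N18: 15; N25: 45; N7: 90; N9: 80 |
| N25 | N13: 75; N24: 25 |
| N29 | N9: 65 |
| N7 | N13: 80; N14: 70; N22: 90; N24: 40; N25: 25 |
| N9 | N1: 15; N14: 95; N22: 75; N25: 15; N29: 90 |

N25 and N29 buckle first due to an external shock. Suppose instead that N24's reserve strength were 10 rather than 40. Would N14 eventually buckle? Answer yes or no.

yes

With N24's reserve strength at 10:
Round 1 — N25, N29 buckle (initial).
  N13: +75 → 75 ≥ 50
  N24: +25 → 25 ≥ 10
  N9: +65 → 65 < 70
Round 2 — N13, N24 buckle.
  N1: +90 → 90 < 120
  N14: +40 → 40 < 120
  N18: +50+15 → 65 ≥ 50
  N22: +60 → 60 ≥ 40
  N7: +50+90 → 140 ≥ 30
  N9: +80 → 145 ≥ 70
Round 3 — N18, N22, N7, N9 buckle.
  N1: +15 → 105 < 120
  N14: +40+70+95 → 245 ≥ 120
Round 4 — N14 buckles.
No further bucklings.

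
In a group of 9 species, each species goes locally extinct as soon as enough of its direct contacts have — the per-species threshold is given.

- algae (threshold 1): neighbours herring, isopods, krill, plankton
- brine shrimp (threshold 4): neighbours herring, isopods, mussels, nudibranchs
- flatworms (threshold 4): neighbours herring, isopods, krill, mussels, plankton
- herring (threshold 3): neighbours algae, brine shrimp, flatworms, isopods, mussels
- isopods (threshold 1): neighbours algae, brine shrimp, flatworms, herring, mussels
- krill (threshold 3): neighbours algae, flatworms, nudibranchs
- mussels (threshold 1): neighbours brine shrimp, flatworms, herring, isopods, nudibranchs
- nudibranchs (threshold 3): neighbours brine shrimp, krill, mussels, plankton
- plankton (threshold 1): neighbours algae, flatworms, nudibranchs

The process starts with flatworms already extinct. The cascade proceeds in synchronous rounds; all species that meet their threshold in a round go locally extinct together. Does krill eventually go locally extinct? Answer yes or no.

no

Round 1 — flatworms goes locally extinct (initial).
Round 2 — checking thresholds:
  herring: 1 of 5 neighbours < 3, not yet.
  isopods: 1 of 5 neighbours ≥ 1, goes locally extinct.
  krill: 1 of 3 neighbours < 3, not yet.
  mussels: 1 of 5 neighbours ≥ 1, goes locally extinct.
  plankton: 1 of 3 neighbours ≥ 1, goes locally extinct.
Round 3 — checking thresholds:
  algae: 2 of 4 neighbours ≥ 1, goes locally extinct.
  brine shrimp: 2 of 4 neighbours < 4, not yet.
  herring: 3 of 5 neighbours ≥ 3, goes locally extinct.
  krill: 1 of 3 neighbours < 3, not yet.
  nudibranchs: 2 of 4 neighbours < 3, not yet.
Round 4 — no new extinctions; cascade stops.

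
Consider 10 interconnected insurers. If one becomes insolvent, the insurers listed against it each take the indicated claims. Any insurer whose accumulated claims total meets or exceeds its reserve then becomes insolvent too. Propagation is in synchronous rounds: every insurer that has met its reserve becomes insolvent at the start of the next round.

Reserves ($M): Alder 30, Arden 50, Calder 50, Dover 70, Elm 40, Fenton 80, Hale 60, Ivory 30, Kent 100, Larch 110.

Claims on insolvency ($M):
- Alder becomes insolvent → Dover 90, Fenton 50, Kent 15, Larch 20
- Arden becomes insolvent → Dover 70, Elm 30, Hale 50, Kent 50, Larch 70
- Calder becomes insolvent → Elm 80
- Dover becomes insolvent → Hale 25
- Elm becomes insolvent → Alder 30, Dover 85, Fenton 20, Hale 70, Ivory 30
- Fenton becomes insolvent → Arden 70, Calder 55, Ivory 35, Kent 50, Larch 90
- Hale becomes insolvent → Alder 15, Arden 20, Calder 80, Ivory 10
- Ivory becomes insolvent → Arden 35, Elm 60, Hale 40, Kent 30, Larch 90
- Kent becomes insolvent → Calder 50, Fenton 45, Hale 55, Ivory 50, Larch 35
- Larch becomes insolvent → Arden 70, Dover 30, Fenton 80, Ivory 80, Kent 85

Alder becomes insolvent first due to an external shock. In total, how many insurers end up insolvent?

Round 1 — Alder becomes insolvent (initial).
  Dover: +90 → 90 ≥ 70
  Fenton: +50 → 50 < 80
  Kent: +15 → 15 < 100
  Larch: +20 → 20 < 110
Round 2 — Dover becomes insolvent.
  Hale: +25 → 25 < 60
No further insolvencies.

2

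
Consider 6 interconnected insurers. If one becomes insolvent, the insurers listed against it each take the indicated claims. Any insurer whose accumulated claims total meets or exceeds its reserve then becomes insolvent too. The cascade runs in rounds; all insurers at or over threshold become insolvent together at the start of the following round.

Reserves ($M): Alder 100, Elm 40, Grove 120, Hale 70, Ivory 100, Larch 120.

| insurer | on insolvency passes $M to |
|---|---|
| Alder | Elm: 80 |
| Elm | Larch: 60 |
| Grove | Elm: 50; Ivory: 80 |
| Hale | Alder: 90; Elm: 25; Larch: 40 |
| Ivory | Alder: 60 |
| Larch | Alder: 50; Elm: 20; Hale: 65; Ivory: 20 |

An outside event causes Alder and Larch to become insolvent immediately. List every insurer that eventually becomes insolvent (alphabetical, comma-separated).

Round 1 — Alder, Larch become insolvent (initial).
  Elm: +80+20 → 100 ≥ 40
  Hale: +65 → 65 < 70
  Ivory: +20 → 20 < 100
Round 2 — Elm becomes insolvent.
No further insolvencies.

Alder, Elm, Larch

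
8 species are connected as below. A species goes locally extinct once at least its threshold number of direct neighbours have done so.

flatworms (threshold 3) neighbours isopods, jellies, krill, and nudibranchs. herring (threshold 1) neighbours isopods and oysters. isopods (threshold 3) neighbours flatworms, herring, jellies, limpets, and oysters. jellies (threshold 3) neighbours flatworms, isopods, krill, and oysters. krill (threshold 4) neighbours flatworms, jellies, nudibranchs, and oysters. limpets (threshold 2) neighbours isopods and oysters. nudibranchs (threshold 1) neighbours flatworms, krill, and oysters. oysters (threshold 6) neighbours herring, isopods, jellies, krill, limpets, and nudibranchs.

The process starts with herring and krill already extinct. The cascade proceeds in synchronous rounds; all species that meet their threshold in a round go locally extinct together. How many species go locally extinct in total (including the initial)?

3

Round 1 — herring, krill go locally extinct (initial).
Round 2 — checking thresholds:
  flatworms: 1 of 4 neighbours < 3, not yet.
  isopods: 1 of 5 neighbours < 3, not yet.
  jellies: 1 of 4 neighbours < 3, not yet.
  nudibranchs: 1 of 3 neighbours ≥ 1, goes locally extinct.
  oysters: 2 of 6 neighbours < 6, not yet.
Round 3 — no new extinctions; cascade stops.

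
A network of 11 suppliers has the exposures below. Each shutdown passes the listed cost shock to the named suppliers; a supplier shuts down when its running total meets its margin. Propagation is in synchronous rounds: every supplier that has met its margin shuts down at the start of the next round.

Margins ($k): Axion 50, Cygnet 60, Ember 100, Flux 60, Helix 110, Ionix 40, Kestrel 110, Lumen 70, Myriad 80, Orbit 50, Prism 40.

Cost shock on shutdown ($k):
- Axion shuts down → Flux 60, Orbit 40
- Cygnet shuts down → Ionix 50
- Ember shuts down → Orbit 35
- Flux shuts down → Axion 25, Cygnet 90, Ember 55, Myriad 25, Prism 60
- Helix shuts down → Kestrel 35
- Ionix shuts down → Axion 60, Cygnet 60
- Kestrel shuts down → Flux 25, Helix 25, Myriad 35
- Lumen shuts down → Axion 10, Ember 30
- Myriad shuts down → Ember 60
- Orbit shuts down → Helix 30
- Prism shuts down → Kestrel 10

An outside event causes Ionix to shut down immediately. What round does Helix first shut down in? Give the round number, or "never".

never

Round 1 — Ionix shuts down (initial).
  Axion: +60 → 60 ≥ 50
  Cygnet: +60 → 60 ≥ 60
Round 2 — Axion, Cygnet shut down.
  Flux: +60 → 60 ≥ 60
  Orbit: +40 → 40 < 50
Round 3 — Flux shuts down.
  Ember: +55 → 55 < 100
  Myriad: +25 → 25 < 80
  Prism: +60 → 60 ≥ 40
Round 4 — Prism shuts down.
  Kestrel: +10 → 10 < 110
No further shutdowns.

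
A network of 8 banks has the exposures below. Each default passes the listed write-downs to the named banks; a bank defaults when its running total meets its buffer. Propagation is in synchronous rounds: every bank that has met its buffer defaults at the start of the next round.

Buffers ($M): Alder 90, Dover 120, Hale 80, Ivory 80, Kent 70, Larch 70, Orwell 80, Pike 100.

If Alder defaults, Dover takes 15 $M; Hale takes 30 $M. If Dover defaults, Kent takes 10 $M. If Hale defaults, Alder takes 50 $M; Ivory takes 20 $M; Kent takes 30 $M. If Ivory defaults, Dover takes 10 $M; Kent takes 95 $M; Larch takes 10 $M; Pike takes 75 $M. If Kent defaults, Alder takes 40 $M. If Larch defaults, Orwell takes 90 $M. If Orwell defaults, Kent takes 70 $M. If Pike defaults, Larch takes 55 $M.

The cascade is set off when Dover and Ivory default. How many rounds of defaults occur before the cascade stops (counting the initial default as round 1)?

Round 1 — Dover, Ivory default (initial).
  Kent: +10+95 → 105 ≥ 70
  Larch: +10 → 10 < 70
  Pike: +75 → 75 < 100
Round 2 — Kent defaults.
  Alder: +40 → 40 < 90
No further defaults.

2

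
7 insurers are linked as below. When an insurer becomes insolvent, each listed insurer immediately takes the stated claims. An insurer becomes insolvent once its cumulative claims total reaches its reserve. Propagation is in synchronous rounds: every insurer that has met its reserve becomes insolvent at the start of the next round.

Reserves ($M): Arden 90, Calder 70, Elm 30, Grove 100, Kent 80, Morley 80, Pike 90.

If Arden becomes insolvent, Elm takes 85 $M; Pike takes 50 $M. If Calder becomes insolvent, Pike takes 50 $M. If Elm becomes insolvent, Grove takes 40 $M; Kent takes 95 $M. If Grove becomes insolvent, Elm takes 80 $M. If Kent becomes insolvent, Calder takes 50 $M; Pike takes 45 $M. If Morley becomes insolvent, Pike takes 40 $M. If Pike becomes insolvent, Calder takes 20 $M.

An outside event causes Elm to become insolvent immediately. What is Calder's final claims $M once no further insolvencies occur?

50

Round 1 — Elm becomes insolvent (initial).
  Grove: +40 → 40 < 100
  Kent: +95 → 95 ≥ 80
Round 2 — Kent becomes insolvent.
  Calder: +50 → 50 < 70
  Pike: +45 → 45 < 90
No further insolvencies.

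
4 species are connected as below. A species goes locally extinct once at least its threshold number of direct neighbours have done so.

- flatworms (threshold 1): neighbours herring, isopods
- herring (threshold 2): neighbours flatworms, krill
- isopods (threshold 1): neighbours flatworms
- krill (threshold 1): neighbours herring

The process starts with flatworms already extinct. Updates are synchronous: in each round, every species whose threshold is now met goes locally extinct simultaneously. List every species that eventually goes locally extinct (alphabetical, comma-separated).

flatworms, isopods

Round 1 — flatworms goes locally extinct (initial).
Round 2 — checking thresholds:
  herring: 1 of 2 neighbours < 2, below threshold.
  isopods: 1 of 1 neighbours ≥ 1, goes locally extinct.
Round 3 — no new extinctions; cascade stops.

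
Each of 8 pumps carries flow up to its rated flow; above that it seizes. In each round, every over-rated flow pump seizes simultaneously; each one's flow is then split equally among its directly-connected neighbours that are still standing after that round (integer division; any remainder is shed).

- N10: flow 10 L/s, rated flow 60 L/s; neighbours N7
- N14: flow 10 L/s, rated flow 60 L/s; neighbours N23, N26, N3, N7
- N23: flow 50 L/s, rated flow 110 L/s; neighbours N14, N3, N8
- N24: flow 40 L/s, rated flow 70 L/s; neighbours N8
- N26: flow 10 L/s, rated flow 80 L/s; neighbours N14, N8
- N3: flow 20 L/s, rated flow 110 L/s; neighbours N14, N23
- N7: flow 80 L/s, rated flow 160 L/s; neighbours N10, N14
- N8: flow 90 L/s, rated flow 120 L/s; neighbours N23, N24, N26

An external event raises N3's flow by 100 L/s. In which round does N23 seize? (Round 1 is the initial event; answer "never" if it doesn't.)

Round 1 — N3 at 120 > 110. N3 seizes.
  N3 sheds 120 L/s to N14, N23: 60 each.
    N14: 10+60 = 70 > 60
    N23: 50+60 = 110 ≤ 110
Round 2 — N14 seizes.
  N14 sheds 70 L/s to N23, N26, N7: 23 each (1 lost).
    N23: 110+23 = 133 > 110
    N26: 10+23 = 33 ≤ 80
    N7: 80+23 = 103 ≤ 160
Round 3 — N23 seizes.
  N23 sheds 133 L/s to N8: 133 each.
    N8: 90+133 = 223 > 120
Round 4 — N8 seizes.
  N8 sheds 223 L/s to N24, N26: 111 each (1 lost).
    N24: 40+111 = 151 > 70
    N26: 33+111 = 144 > 80
Round 5 — N24, N26 seize.
  N24 sheds 151 L/s: no online neighbours, lost.
  N26 sheds 144 L/s: no online neighbours, lost.
No further seizures.

3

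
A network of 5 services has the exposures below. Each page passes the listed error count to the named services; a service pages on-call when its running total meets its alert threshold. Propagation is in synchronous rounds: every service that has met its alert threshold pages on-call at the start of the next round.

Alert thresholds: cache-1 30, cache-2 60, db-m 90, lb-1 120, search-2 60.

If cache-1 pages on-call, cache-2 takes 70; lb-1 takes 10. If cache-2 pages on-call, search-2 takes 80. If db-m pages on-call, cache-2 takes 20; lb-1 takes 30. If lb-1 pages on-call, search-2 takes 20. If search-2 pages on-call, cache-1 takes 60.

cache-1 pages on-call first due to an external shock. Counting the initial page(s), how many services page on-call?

Round 1 — cache-1 pages on-call (initial).
  cache-2: +70 → 70 ≥ 60
  lb-1: +10 → 10 < 120
Round 2 — cache-2 pages on-call.
  search-2: +80 → 80 ≥ 60
Round 3 — search-2 pages on-call.
No further pages.

3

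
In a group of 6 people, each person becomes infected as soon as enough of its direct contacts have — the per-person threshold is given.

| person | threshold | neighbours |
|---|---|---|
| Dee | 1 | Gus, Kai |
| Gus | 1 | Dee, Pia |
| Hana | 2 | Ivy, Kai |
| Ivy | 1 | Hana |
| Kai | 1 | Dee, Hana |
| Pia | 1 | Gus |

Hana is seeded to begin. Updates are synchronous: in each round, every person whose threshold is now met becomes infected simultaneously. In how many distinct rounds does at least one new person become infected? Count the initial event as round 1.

5

Round 1 — Hana becomes infected (initial).
Round 2 — checking thresholds:
  Ivy: 1 of 1 neighbours ≥ 1, becomes infected.
  Kai: 1 of 2 neighbours ≥ 1, becomes infected.
Round 3 — checking thresholds:
  Dee: 1 of 2 neighbours ≥ 1, becomes infected.
Round 4 — checking thresholds:
  Gus: 1 of 2 neighbours ≥ 1, becomes infected.
Round 5 — checking thresholds:
  Pia: 1 of 1 neighbours ≥ 1, becomes infected.
Round 6 — no new infections; cascade stops.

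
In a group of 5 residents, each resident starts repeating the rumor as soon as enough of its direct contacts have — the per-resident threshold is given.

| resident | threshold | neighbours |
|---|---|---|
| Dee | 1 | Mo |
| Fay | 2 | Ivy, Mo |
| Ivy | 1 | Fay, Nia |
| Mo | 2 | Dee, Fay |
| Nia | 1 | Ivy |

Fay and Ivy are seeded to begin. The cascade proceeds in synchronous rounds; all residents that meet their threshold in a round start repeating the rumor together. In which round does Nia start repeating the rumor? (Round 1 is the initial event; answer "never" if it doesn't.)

2

Round 1 — Fay, Ivy start repeating the rumor (initial).
Round 2 — checking thresholds:
  Mo: 1 of 2 neighbours < 2, holds.
  Nia: 1 of 1 neighbours ≥ 1, starts repeating the rumor.
Round 3 — no new spreads; cascade stops.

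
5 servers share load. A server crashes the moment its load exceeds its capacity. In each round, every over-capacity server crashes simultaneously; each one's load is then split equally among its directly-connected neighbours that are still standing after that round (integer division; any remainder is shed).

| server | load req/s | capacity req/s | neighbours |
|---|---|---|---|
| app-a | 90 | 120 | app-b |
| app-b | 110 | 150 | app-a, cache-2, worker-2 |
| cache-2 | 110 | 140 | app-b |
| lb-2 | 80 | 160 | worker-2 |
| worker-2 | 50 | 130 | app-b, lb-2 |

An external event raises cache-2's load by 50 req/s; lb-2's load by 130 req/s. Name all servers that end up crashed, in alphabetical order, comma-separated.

app-a, app-b, cache-2, lb-2, worker-2

Round 1 — cache-2 at 160 > 140; lb-2 at 210 > 160. cache-2, lb-2 crash.
  cache-2 sheds 160 req/s to app-b: 160 each.
    app-b: 110+160 = 270 > 150
  lb-2 sheds 210 req/s to worker-2: 210 each.
    worker-2: 50+210 = 260 > 130
Round 2 — app-b, worker-2 crash.
  app-b sheds 270 req/s to app-a: 270 each.
    app-a: 90+270 = 360 > 120
  worker-2 sheds 260 req/s: no online neighbours, lost.
Round 3 — app-a crashes.
  app-a sheds 360 req/s: no online neighbours, lost.
No further crashes.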